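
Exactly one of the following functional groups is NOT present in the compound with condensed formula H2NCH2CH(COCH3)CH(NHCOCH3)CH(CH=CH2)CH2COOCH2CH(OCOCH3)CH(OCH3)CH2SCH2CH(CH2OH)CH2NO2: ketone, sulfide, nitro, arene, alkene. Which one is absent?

alkene: present (CH(CH=CH2) — pendant –CH=CH2: C=C double bond → alkene).
ketone: present (CH(COCH3) — pendant –COCH3: carbonyl C bonded to two carbons → ketone).
sulfide: present (CH2SCH2 — C–S–C linkage → sulfide (thioether)).
nitro: present (CH2NO2 — –NO2 on carbon → nitro group).
arene: no segment matches this pattern.

arene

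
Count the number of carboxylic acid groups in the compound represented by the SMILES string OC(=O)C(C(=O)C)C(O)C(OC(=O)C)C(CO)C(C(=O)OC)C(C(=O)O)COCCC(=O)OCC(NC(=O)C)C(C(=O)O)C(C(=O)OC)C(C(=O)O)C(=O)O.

5

Reading the structure from left to right:
  HOOC: –COOH: carbonyl C bonded to –OH and C → carboxylic acid (the –OH is not a separate alcohol).
  CH(COCH3): pendant –COCH3: carbonyl C bonded to two carbons → ketone.
  CH(OH): –OH on an sp³ carbon → alcohol (secondary).
  CH(OCOCH3): pendant –OC(=O)CH3: an acyloxy group → ester.
  CH(CH2OH): pendant –CH2OH on an sp³ backbone C → alcohol.
  CH(COOCH3): pendant –COOCH3: carbonyl C bonded to C and –OCH3 → ester.
  CH(COOH): pendant –COOH: carbonyl C bonded to C and –OH → carboxylic acid.
  CH2OCH2: C–O–C with sp³ carbons on both sides and no adjacent C=O → ether.
  CH2COOCH2: –C(=O)–O–C with C on the carbonyl side → ester.
  CH(NHCOCH3): pendant –NHC(=O)CH3: N bonded to a carbonyl → amide (not amine).
  CH(COOH): pendant –COOH: carbonyl C bonded to C and –OH → carboxylic acid.
  CH(COOCH3): pendant –COOCH3: carbonyl C bonded to C and –OCH3 → ester.
  CH(COOH): pendant –COOH: carbonyl C bonded to C and –OH → carboxylic acid.
  COOH: –COOH: carbonyl C bonded to –OH and C → carboxylic acid (the –OH is not a separate alcohol).
Carboxylic acid appears at: HOOC, CH(COOH), CH(COOH), CH(COOH), COOH → 5.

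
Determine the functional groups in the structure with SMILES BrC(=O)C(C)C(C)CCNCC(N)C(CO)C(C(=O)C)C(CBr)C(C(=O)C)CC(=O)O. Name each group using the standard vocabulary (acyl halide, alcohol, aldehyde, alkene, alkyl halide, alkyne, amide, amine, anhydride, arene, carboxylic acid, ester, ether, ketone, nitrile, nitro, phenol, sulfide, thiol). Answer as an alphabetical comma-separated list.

–C(=O)Br: carbonyl C bonded to C and to a halogen → acyl halide (not alkyl halide).
C–N–C with sp³ carbons and no adjacent C=O → amine (secondary).
–NH2 on an sp³ carbon with no adjacent C=O → amine.
pendant –CH2OH on an sp³ backbone C → alcohol.
pendant –COCH3: carbonyl C bonded to two carbons → ketone.
pendant –CH2X: halogen on sp³ carbon → alkyl halide.
pendant –COCH3: carbonyl C bonded to two carbons → ketone.
–COOH: carbonyl C bonded to –OH and C → carboxylic acid (the –OH is not a separate alcohol).

acyl halide, alcohol, alkyl halide, amine, carboxylic acid, ketone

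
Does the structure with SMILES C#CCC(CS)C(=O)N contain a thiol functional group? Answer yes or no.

Taking each segment in turn:
  HC≡C: C≡C triple bond → alkyne.
  CH(CH2SH): pendant –CH2SH → thiol.
  CONH2: –C(=O)NH2: carbonyl C bonded to C and to N → amide (the N is not a separate amine).
The CH(CH2SH) segment supplies the thiol: pendant –CH2SH → thiol.

yes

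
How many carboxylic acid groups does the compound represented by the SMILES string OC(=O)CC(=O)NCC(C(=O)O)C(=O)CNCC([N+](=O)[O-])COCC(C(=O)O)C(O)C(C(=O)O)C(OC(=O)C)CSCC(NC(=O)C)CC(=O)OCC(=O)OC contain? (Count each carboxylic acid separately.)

Taking each segment in turn:
  HOOC: –COOH: carbonyl C bonded to –OH and C → carboxylic acid (the –OH is not a separate alcohol).
  CH2CONHCH2: –C(=O)–N– linkage → amide (the N is not an amine).
  CH(COOH): pendant –COOH: carbonyl C bonded to C and –OH → carboxylic acid.
  CO: –C(=O)– with carbon on both sides → ketone.
  CH2NHCH2: C–N–C with sp³ carbons and no adjacent C=O → amine (secondary).
  CH(NO2): –NO2 on an sp³ carbon → nitro (the N=O is not a carbonyl).
  CH2OCH2: C–O–C with sp³ carbons on both sides and no adjacent C=O → ether.
  CH(COOH): pendant –COOH: carbonyl C bonded to C and –OH → carboxylic acid.
  CH(OH): –OH on an sp³ carbon → alcohol (secondary).
  CH(COOH): pendant –COOH: carbonyl C bonded to C and –OH → carboxylic acid.
  CH(OCOCH3): pendant –OC(=O)CH3: an acyloxy group → ester.
  CH2SCH2: C–S–C linkage → sulfide (thioether).
  CH(NHCOCH3): pendant –NHC(=O)CH3: N bonded to a carbonyl → amide (not amine).
  CH2COOCH2: –C(=O)–O–C with C on the carbonyl side → ester.
  COOCH3: –C(=O)OCH3: carbonyl C bonded to C and to –OCH3 → ester (not ketone + ether).
Carboxylic acid appears at: HOOC, CH(COOH), CH(COOH), CH(COOH) → 4.

4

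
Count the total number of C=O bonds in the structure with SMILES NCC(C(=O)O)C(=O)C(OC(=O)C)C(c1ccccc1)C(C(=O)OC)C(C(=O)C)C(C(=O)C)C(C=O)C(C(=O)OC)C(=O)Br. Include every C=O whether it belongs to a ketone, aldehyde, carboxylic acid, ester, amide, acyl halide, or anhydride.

CH(COOH): carboxylic acid, 1 C=O (running total 1).
CO: ketone, 1 C=O (running total 2).
CH(OCOCH3): ester, 1 C=O (running total 3).
CH(COOCH3): ester, 1 C=O (running total 4).
CH(COCH3): ketone, 1 C=O (running total 5).
CH(COCH3): ketone, 1 C=O (running total 6).
CH(CHO): aldehyde, 1 C=O (running total 7).
CH(COOCH3): ester, 1 C=O (running total 8).
COBr: acyl halide, 1 C=O (running total 9).

9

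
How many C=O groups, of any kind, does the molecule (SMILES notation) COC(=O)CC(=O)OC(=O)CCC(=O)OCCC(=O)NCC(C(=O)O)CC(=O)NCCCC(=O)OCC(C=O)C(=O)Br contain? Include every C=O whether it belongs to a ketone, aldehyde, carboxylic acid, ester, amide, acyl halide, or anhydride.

10

CH3OOC: ester, 1 C=O (running total 1).
CH2CO-O-COCH2: anhydride, 2 C=O (running total 3).
CH2COOCH2: ester, 1 C=O (running total 4).
CH2CONHCH2: amide, 1 C=O (running total 5).
CH(COOH): carboxylic acid, 1 C=O (running total 6).
CH2CONHCH2: amide, 1 C=O (running total 7).
CH2COOCH2: ester, 1 C=O (running total 8).
CH(CHO): aldehyde, 1 C=O (running total 9).
COBr: acyl halide, 1 C=O (running total 10).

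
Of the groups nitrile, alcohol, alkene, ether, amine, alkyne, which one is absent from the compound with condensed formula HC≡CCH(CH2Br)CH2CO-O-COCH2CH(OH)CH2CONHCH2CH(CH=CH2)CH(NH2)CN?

ether

alkyne: present (HC≡C — C≡C triple bond → alkyne).
alcohol: present (CH(OH) — –OH on an sp³ carbon → alcohol (secondary)).
amine: present (CH(NH2) — –NH2 on an sp³ carbon with no adjacent C=O → amine).
alkene: present (CH(CH=CH2) — pendant –CH=CH2: C=C double bond → alkene).
nitrile: present (CN — –C≡N: carbon triple-bonded to nitrogen → nitrile).
ether: no segment matches this pattern.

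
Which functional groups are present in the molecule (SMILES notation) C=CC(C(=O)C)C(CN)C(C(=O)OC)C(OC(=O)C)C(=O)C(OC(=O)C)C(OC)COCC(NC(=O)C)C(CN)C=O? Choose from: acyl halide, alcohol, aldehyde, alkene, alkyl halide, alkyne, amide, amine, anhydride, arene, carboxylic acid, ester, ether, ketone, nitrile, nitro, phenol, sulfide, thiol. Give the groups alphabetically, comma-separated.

aldehyde, alkene, amide, amine, ester, ether, ketone

Working along the chain:
  CH2=CH: C=C double bond → alkene.
  CH(COCH3): pendant –COCH3: carbonyl C bonded to two carbons → ketone.
  CH(CH2NH2): pendant –CH2NH2: N on sp³ C, no adjacent C=O → amine.
  CH(COOCH3): pendant –COOCH3: carbonyl C bonded to C and –OCH3 → ester.
  CH(OCOCH3): pendant –OC(=O)CH3: an acyloxy group → ester.
  CO: –C(=O)– with carbon on both sides → ketone.
  CH(OCOCH3): pendant –OC(=O)CH3: an acyloxy group → ester.
  CH(OCH3): pendant –OCH3: C–O–C with sp³ C, no adjacent C=O → ether.
  CH2OCH2: C–O–C with sp³ carbons on both sides and no adjacent C=O → ether.
  CH(NHCOCH3): pendant –NHC(=O)CH3: N bonded to a carbonyl → amide (not amine).
  CH(CH2NH2): pendant –CH2NH2: N on sp³ C, no adjacent C=O → amine.
  CHO: terminal –CHO: carbonyl C bonded to H and C → aldehyde.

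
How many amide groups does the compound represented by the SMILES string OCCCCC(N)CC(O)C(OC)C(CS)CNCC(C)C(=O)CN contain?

HO– on an sp³ carbon → alcohol.
–NH2 on an sp³ carbon with no adjacent C=O → amine.
–OH on an sp³ carbon → alcohol (secondary).
pendant –OCH3: C–O–C with sp³ C, no adjacent C=O → ether.
pendant –CH2SH → thiol.
C–N–C with sp³ carbons and no adjacent C=O → amine (secondary).
–C(=O)– with carbon on both sides → ketone.
–NH2 on an sp³ carbon with no adjacent C=O → amine.
No segment is a amide: CH(NH2) is amine, not amide; CH2NHCH2 is amine, not amide; CH2NH2 is amine, not amide. → 0.

0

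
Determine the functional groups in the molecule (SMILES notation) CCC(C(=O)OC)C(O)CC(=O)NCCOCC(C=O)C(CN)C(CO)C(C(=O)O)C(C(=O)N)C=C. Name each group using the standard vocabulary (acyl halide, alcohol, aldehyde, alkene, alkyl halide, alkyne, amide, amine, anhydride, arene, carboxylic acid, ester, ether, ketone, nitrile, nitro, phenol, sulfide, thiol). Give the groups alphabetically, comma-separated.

alcohol, aldehyde, alkene, amide, amine, carboxylic acid, ester, ether

pendant –COOCH3: carbonyl C bonded to C and –OCH3 → ester.
–OH on an sp³ carbon → alcohol (secondary).
–C(=O)–N– linkage → amide (the N is not an amine).
C–O–C with sp³ carbons on both sides and no adjacent C=O → ether.
pendant –CHO: carbonyl C bonded to C and H → aldehyde.
pendant –CH2NH2: N on sp³ C, no adjacent C=O → amine.
pendant –CH2OH on an sp³ backbone C → alcohol.
pendant –COOH: carbonyl C bonded to C and –OH → carboxylic acid.
pendant –CONH2: carbonyl C bonded to C and N → amide.
C=C double bond → alkene.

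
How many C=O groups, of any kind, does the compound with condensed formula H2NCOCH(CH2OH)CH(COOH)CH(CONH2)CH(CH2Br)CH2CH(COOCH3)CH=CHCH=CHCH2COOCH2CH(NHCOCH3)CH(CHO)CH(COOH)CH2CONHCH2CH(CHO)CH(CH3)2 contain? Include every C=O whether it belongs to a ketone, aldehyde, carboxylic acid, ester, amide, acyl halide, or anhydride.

10

H2NCO: amide, 1 C=O (running total 1).
CH(COOH): carboxylic acid, 1 C=O (running total 2).
CH(CONH2): amide, 1 C=O (running total 3).
CH(COOCH3): ester, 1 C=O (running total 4).
CH2COOCH2: ester, 1 C=O (running total 5).
CH(NHCOCH3): amide, 1 C=O (running total 6).
CH(CHO): aldehyde, 1 C=O (running total 7).
CH(COOH): carboxylic acid, 1 C=O (running total 8).
CH2CONHCH2: amide, 1 C=O (running total 9).
CH(CHO): aldehyde, 1 C=O (running total 10).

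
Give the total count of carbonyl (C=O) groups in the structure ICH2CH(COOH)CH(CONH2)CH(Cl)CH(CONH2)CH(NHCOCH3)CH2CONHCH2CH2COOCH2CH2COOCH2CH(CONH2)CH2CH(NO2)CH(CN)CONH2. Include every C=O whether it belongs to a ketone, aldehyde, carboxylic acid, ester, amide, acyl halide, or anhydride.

9

CH(COOH): carboxylic acid, 1 C=O (running total 1).
CH(CONH2): amide, 1 C=O (running total 2).
CH(CONH2): amide, 1 C=O (running total 3).
CH(NHCOCH3): amide, 1 C=O (running total 4).
CH2CONHCH2: amide, 1 C=O (running total 5).
CH2COOCH2: ester, 1 C=O (running total 6).
CH2COOCH2: ester, 1 C=O (running total 7).
CH(CONH2): amide, 1 C=O (running total 8).
CONH2: amide, 1 C=O (running total 9).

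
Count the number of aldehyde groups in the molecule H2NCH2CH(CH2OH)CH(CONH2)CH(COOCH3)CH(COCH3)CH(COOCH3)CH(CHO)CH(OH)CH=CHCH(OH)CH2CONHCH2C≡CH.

1

Taking each segment in turn:
  H2NCH2: –NH2 on an sp³ carbon with no adjacent C=O → amine.
  CH(CH2OH): pendant –CH2OH on an sp³ backbone C → alcohol.
  CH(CONH2): pendant –CONH2: carbonyl C bonded to C and N → amide.
  CH(COOCH3): pendant –COOCH3: carbonyl C bonded to C and –OCH3 → ester.
  CH(COCH3): pendant –COCH3: carbonyl C bonded to two carbons → ketone.
  CH(COOCH3): pendant –COOCH3: carbonyl C bonded to C and –OCH3 → ester.
  CH(CHO): pendant –CHO: carbonyl C bonded to C and H → aldehyde.
  CH(OH): –OH on an sp³ carbon → alcohol (secondary).
  CH=CH: C=C double bond → alkene.
  CH(OH): –OH on an sp³ carbon → alcohol (secondary).
  CH2CONHCH2: –C(=O)–N– linkage → amide (the N is not an amine).
  C≡CH: C≡C triple bond → alkyne.
Aldehyde appears at: CH(CHO) → 1.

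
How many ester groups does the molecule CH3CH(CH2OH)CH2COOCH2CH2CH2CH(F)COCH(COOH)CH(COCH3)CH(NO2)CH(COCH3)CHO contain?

pendant –CH2OH on an sp³ backbone C → alcohol.
–C(=O)–O–C with C on the carbonyl side → ester.
halogen on an sp³ carbon → alkyl halide.
–C(=O)– with carbon on both sides → ketone.
pendant –COOH: carbonyl C bonded to C and –OH → carboxylic acid.
pendant –COCH3: carbonyl C bonded to two carbons → ketone.
–NO2 on an sp³ carbon → nitro (the N=O is not a carbonyl).
pendant –COCH3: carbonyl C bonded to two carbons → ketone.
terminal –CHO: carbonyl C bonded to H and C → aldehyde.
Ester appears at: CH2COOCH2 → 1.

1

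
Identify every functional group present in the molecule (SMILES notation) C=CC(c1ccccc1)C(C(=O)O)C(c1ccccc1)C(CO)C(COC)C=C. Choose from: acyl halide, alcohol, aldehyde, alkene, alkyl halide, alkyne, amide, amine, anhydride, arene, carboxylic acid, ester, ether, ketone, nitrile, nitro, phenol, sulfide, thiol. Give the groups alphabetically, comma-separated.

alcohol, alkene, arene, carboxylic acid, ether

Reading the structure from left to right:
  CH2=CH: C=C double bond → alkene.
  CH(C6H5): pendant –C6H5: benzene ring → arene.
  CH(COOH): pendant –COOH: carbonyl C bonded to C and –OH → carboxylic acid.
  CH(C6H5): pendant –C6H5: benzene ring → arene.
  CH(CH2OH): pendant –CH2OH on an sp³ backbone C → alcohol.
  CH(CH2OCH3): pendant –CH2OCH3: C–O–C linkage → ether.
  CH=CH2: C=C double bond → alkene.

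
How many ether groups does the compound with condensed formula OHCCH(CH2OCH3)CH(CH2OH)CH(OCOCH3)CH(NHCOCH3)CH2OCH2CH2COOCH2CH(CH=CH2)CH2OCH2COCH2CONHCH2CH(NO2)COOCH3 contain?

terminal –CHO: carbonyl C bonded to H and C → aldehyde.
pendant –CH2OCH3: C–O–C linkage → ether.
pendant –CH2OH on an sp³ backbone C → alcohol.
pendant –OC(=O)CH3: an acyloxy group → ester.
pendant –NHC(=O)CH3: N bonded to a carbonyl → amide (not amine).
C–O–C with sp³ carbons on both sides and no adjacent C=O → ether.
–C(=O)–O–C with C on the carbonyl side → ester.
pendant –CH=CH2: C=C double bond → alkene.
C–O–C with sp³ carbons on both sides and no adjacent C=O → ether.
–C(=O)– with carbon on both sides → ketone.
–C(=O)–N– linkage → amide (the N is not an amine).
–NO2 on an sp³ carbon → nitro (the N=O is not a carbonyl).
–C(=O)OCH3: carbonyl C bonded to C and to –OCH3 → ester (not ketone + ether).
Ether appears at: CH(CH2OCH3), CH2OCH2, CH2OCH2 → 3.

3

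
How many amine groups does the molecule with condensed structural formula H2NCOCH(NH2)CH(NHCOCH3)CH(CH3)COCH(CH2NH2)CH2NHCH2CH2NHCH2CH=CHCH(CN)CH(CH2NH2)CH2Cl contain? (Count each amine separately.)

Reading the structure from left to right:
  H2NCO: –C(=O)NH2: carbonyl C bonded to C and to N → amide (the N is not a separate amine).
  CH(NH2): –NH2 on an sp³ carbon with no adjacent C=O → amine.
  CH(NHCOCH3): pendant –NHC(=O)CH3: N bonded to a carbonyl → amide (not amine).
  CO: –C(=O)– with carbon on both sides → ketone.
  CH(CH2NH2): pendant –CH2NH2: N on sp³ C, no adjacent C=O → amine.
  CH2NHCH2: C–N–C with sp³ carbons and no adjacent C=O → amine (secondary).
  CH2NHCH2: C–N–C with sp³ carbons and no adjacent C=O → amine (secondary).
  CH=CH: C=C double bond → alkene.
  CH(CN): pendant –C≡N: nitrile.
  CH(CH2NH2): pendant –CH2NH2: N on sp³ C, no adjacent C=O → amine.
  CH2Cl: halogen on an sp³ carbon → alkyl halide.
Amine appears at: CH(NH2), CH(CH2NH2), CH2NHCH2, CH2NHCH2, CH(CH2NH2) → 5.

5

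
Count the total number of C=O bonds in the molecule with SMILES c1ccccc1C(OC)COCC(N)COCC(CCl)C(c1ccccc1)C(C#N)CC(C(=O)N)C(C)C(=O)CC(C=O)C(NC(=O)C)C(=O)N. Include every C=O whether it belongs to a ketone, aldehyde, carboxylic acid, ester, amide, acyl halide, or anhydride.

CH(CONH2): amide, 1 C=O (running total 1).
CO: ketone, 1 C=O (running total 2).
CH(CHO): aldehyde, 1 C=O (running total 3).
CH(NHCOCH3): amide, 1 C=O (running total 4).
CONH2: amide, 1 C=O (running total 5).

5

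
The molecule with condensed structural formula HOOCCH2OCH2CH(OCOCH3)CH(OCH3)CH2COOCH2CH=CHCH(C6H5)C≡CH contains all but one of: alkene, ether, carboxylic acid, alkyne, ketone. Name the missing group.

ketone

ether: present (CH2OCH2 — C–O–C with sp³ carbons on both sides and no adjacent C=O → ether).
alkene: present (CH=CH — C=C double bond → alkene).
alkyne: present (C≡CH — C≡C triple bond → alkyne).
carboxylic acid: present (HOOC — –COOH: carbonyl C bonded to –OH and C → carboxylic acid (the –OH is not a separate alcohol)).
ketone: absent. In each of CH(OCOCH3) and CH2COOCH2, the C=O is bonded to an –O–C group, which defines an ester, not a ketone. In HOOC, the C=O bears an –OH, making it a carboxylic acid rather than a ketone.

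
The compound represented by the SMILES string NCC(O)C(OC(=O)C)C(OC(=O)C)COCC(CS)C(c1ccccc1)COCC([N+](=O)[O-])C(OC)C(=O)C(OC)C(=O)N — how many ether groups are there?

4

–NH2 on an sp³ carbon with no adjacent C=O → amine.
–OH on an sp³ carbon → alcohol (secondary).
pendant –OC(=O)CH3: an acyloxy group → ester.
pendant –OC(=O)CH3: an acyloxy group → ester.
C–O–C with sp³ carbons on both sides and no adjacent C=O → ether.
pendant –CH2SH → thiol.
pendant –C6H5: benzene ring → arene.
C–O–C with sp³ carbons on both sides and no adjacent C=O → ether.
–NO2 on an sp³ carbon → nitro (the N=O is not a carbonyl).
pendant –OCH3: C–O–C with sp³ C, no adjacent C=O → ether.
–C(=O)– with carbon on both sides → ketone.
pendant –OCH3: C–O–C with sp³ C, no adjacent C=O → ether.
–C(=O)NH2: carbonyl C bonded to C and to N → amide (the N is not a separate amine).
Ether appears at: CH2OCH2, CH2OCH2, CH(OCH3), CH(OCH3) → 4.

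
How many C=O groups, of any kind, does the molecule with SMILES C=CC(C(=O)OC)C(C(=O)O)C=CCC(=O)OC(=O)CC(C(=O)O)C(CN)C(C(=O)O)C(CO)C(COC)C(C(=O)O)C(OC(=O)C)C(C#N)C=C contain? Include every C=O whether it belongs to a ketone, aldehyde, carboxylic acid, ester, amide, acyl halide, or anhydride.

CH(COOCH3): ester, 1 C=O (running total 1).
CH(COOH): carboxylic acid, 1 C=O (running total 2).
CH2CO-O-COCH2: anhydride, 2 C=O (running total 4).
CH(COOH): carboxylic acid, 1 C=O (running total 5).
CH(COOH): carboxylic acid, 1 C=O (running total 6).
CH(COOH): carboxylic acid, 1 C=O (running total 7).
CH(OCOCH3): ester, 1 C=O (running total 8).

8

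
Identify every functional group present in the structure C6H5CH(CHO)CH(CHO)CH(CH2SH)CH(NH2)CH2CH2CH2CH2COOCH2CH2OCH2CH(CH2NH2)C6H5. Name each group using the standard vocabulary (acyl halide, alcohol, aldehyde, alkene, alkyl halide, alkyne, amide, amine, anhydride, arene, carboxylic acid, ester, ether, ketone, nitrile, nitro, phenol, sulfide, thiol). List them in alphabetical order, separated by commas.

aldehyde, amine, arene, ester, ether, thiol

C6H5– phenyl ring → arene.
pendant –CHO: carbonyl C bonded to C and H → aldehyde.
pendant –CHO: carbonyl C bonded to C and H → aldehyde.
pendant –CH2SH → thiol.
–NH2 on an sp³ carbon with no adjacent C=O → amine.
–C(=O)–O–C with C on the carbonyl side → ester.
C–O–C with sp³ carbons on both sides and no adjacent C=O → ether.
pendant –CH2NH2: N on sp³ C, no adjacent C=O → amine.
–C6H5 phenyl ring → arene.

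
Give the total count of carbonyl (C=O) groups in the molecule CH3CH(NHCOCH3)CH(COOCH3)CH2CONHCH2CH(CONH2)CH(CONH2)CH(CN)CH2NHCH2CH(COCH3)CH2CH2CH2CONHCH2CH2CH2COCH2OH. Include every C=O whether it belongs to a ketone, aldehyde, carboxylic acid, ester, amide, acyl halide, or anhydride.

CH(NHCOCH3): amide, 1 C=O (running total 1).
CH(COOCH3): ester, 1 C=O (running total 2).
CH2CONHCH2: amide, 1 C=O (running total 3).
CH(CONH2): amide, 1 C=O (running total 4).
CH(CONH2): amide, 1 C=O (running total 5).
CH(COCH3): ketone, 1 C=O (running total 6).
CH2CONHCH2: amide, 1 C=O (running total 7).
CO: ketone, 1 C=O (running total 8).

8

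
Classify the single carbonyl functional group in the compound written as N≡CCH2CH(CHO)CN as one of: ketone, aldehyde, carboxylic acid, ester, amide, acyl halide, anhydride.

aldehyde

The carbonyl is in the CH(CHO) segment: pendant –CHO: carbonyl C bonded to C and H → aldehyde.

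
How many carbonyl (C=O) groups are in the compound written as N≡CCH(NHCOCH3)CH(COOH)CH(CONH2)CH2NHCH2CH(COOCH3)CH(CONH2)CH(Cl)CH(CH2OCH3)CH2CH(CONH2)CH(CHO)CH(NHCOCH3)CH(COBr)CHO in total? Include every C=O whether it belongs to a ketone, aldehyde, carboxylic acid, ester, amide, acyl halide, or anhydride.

CH(NHCOCH3): amide, 1 C=O (running total 1).
CH(COOH): carboxylic acid, 1 C=O (running total 2).
CH(CONH2): amide, 1 C=O (running total 3).
CH(COOCH3): ester, 1 C=O (running total 4).
CH(CONH2): amide, 1 C=O (running total 5).
CH(CONH2): amide, 1 C=O (running total 6).
CH(CHO): aldehyde, 1 C=O (running total 7).
CH(NHCOCH3): amide, 1 C=O (running total 8).
CH(COBr): acyl halide, 1 C=O (running total 9).
CHO: aldehyde, 1 C=O (running total 10).

10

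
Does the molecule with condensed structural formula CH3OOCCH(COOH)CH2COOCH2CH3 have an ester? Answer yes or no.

Working along the chain:
  CH3OOC: CH3O–C(=O)–: carbonyl C bonded to C and to –OCH3 → ester (not ketone + ether).
  CH(COOH): pendant –COOH: carbonyl C bonded to C and –OH → carboxylic acid.
  CH2COOCH2: –C(=O)–O–C with C on the carbonyl side → ester.
The CH3OOC segment supplies the ester: CH3O–C(=O)–: carbonyl C bonded to C and to –OCH3 → ester (not ketone + ether).

yes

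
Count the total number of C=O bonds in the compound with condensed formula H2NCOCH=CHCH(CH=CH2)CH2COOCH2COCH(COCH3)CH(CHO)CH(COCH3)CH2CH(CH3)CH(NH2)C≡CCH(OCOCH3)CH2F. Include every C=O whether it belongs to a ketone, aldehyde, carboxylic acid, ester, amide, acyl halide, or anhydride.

7

H2NCO: amide, 1 C=O (running total 1).
CH2COOCH2: ester, 1 C=O (running total 2).
CO: ketone, 1 C=O (running total 3).
CH(COCH3): ketone, 1 C=O (running total 4).
CH(CHO): aldehyde, 1 C=O (running total 5).
CH(COCH3): ketone, 1 C=O (running total 6).
CH(OCOCH3): ester, 1 C=O (running total 7).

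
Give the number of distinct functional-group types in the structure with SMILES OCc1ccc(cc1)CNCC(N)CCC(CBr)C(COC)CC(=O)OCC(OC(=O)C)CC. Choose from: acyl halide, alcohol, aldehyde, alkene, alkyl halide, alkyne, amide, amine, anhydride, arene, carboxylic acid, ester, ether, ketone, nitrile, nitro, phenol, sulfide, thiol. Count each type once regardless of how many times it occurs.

Taking each segment in turn:
  HOCH2: HO– on an sp³ carbon → alcohol.
  C6H4: para-disubstituted benzene ring → arene.
  CH2NHCH2: C–N–C with sp³ carbons and no adjacent C=O → amine (secondary).
  CH(NH2): –NH2 on an sp³ carbon with no adjacent C=O → amine.
  CH(CH2Br): pendant –CH2X: halogen on sp³ carbon → alkyl halide.
  CH(CH2OCH3): pendant –CH2OCH3: C–O–C linkage → ether.
  CH2COOCH2: –C(=O)–O–C with C on the carbonyl side → ester.
  CH(OCOCH3): pendant –OC(=O)CH3: an acyloxy group → ester.
Distinct types present: alcohol, alkyl halide, amine, arene, ester, ether.

6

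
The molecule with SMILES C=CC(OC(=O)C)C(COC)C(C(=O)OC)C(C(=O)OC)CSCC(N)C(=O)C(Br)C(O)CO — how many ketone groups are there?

1

C=C double bond → alkene.
pendant –OC(=O)CH3: an acyloxy group → ester.
pendant –CH2OCH3: C–O–C linkage → ether.
pendant –COOCH3: carbonyl C bonded to C and –OCH3 → ester.
pendant –COOCH3: carbonyl C bonded to C and –OCH3 → ester.
C–S–C linkage → sulfide (thioether).
–NH2 on an sp³ carbon with no adjacent C=O → amine.
–C(=O)– with carbon on both sides → ketone.
halogen on an sp³ carbon → alkyl halide.
–OH on an sp³ carbon → alcohol (secondary).
–OH on an sp³ carbon → alcohol.
Ketone appears at: CO → 1.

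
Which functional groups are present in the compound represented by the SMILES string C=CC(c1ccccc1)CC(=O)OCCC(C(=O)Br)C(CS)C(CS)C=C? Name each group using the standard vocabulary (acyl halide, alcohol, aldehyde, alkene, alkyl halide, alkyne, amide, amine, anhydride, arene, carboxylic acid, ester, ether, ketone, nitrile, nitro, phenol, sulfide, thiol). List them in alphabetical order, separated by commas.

C=C double bond → alkene.
pendant –C6H5: benzene ring → arene.
–C(=O)–O–C with C on the carbonyl side → ester.
pendant –C(=O)X: carbonyl C bonded to C and halogen → acyl halide.
pendant –CH2SH → thiol.
pendant –CH2SH → thiol.
C=C double bond → alkene.

acyl halide, alkene, arene, ester, thiol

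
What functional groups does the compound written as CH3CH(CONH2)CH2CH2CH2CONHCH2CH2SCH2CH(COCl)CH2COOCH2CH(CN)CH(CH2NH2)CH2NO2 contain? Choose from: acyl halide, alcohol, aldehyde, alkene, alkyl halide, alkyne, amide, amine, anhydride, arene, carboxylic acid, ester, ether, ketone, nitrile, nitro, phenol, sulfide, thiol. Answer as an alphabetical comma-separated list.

acyl halide, amide, amine, ester, nitrile, nitro, sulfide

pendant –CONH2: carbonyl C bonded to C and N → amide.
–C(=O)–N– linkage → amide (the N is not an amine).
C–S–C linkage → sulfide (thioether).
pendant –C(=O)X: carbonyl C bonded to C and halogen → acyl halide.
–C(=O)–O–C with C on the carbonyl side → ester.
pendant –C≡N: nitrile.
pendant –CH2NH2: N on sp³ C, no adjacent C=O → amine.
–NO2 on carbon → nitro group.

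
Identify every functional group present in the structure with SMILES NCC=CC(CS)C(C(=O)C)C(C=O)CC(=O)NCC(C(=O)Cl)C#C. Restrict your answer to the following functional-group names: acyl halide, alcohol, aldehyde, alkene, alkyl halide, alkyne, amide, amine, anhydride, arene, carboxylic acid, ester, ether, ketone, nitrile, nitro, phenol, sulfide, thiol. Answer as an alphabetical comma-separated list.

–NH2 on an sp³ carbon with no adjacent C=O → amine.
C=C double bond → alkene.
pendant –CH2SH → thiol.
pendant –COCH3: carbonyl C bonded to two carbons → ketone.
pendant –CHO: carbonyl C bonded to C and H → aldehyde.
–C(=O)–N– linkage → amide (the N is not an amine).
pendant –C(=O)X: carbonyl C bonded to C and halogen → acyl halide.
C≡C triple bond → alkyne.

acyl halide, aldehyde, alkene, alkyne, amide, amine, ketone, thiol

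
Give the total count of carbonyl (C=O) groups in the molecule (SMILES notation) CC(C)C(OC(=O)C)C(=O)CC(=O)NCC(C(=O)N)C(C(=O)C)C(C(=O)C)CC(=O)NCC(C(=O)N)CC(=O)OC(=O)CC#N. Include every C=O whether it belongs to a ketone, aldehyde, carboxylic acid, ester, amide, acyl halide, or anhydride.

10

CH(OCOCH3): ester, 1 C=O (running total 1).
CO: ketone, 1 C=O (running total 2).
CH2CONHCH2: amide, 1 C=O (running total 3).
CH(CONH2): amide, 1 C=O (running total 4).
CH(COCH3): ketone, 1 C=O (running total 5).
CH(COCH3): ketone, 1 C=O (running total 6).
CH2CONHCH2: amide, 1 C=O (running total 7).
CH(CONH2): amide, 1 C=O (running total 8).
CH2CO-O-COCH2: anhydride, 2 C=O (running total 10).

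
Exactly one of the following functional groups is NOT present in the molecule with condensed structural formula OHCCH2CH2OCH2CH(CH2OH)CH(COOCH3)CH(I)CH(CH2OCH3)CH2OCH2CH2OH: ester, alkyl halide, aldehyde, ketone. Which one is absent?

ketone

aldehyde: present (OHC — terminal –CHO: carbonyl C bonded to H and C → aldehyde).
alkyl halide: present (CH(I) — halogen on an sp³ carbon → alkyl halide).
ester: present (CH(COOCH3) — pendant –COOCH3: carbonyl C bonded to C and –OCH3 → ester).
ketone: absent. In CH(COOCH3), the C=O is bonded to an –O–C group, which defines an ester, not a ketone. In OHC, the carbonyl carbon carries an H, so it is an aldehyde, not a ketone.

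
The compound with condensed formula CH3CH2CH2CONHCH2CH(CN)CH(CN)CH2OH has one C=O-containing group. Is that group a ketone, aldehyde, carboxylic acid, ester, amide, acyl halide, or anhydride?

amide

The carbonyl is in the CH2CONHCH2 segment: –C(=O)–N– linkage → amide (the N is not an amine).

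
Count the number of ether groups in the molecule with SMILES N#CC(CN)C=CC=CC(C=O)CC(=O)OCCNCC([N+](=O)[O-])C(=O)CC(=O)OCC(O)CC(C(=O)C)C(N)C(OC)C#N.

1

N≡C–: carbon triple-bonded to nitrogen → nitrile.
pendant –CH2NH2: N on sp³ C, no adjacent C=O → amine.
C=C double bond → alkene.
C=C double bond → alkene.
pendant –CHO: carbonyl C bonded to C and H → aldehyde.
–C(=O)–O–C with C on the carbonyl side → ester.
C–N–C with sp³ carbons and no adjacent C=O → amine (secondary).
–NO2 on an sp³ carbon → nitro (the N=O is not a carbonyl).
–C(=O)– with carbon on both sides → ketone.
–C(=O)–O–C with C on the carbonyl side → ester.
–OH on an sp³ carbon → alcohol (secondary).
pendant –COCH3: carbonyl C bonded to two carbons → ketone.
–NH2 on an sp³ carbon with no adjacent C=O → amine.
pendant –OCH3: C–O–C with sp³ C, no adjacent C=O → ether.
–C≡N: carbon triple-bonded to nitrogen → nitrile.
Ether appears at: CH(OCH3) → 1.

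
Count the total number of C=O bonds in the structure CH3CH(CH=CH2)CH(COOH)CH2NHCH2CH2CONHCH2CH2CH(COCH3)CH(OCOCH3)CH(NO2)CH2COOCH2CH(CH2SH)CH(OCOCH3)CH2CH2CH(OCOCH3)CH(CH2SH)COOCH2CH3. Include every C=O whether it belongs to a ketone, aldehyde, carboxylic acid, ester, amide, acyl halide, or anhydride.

CH(COOH): carboxylic acid, 1 C=O (running total 1).
CH2CONHCH2: amide, 1 C=O (running total 2).
CH(COCH3): ketone, 1 C=O (running total 3).
CH(OCOCH3): ester, 1 C=O (running total 4).
CH2COOCH2: ester, 1 C=O (running total 5).
CH(OCOCH3): ester, 1 C=O (running total 6).
CH(OCOCH3): ester, 1 C=O (running total 7).
COOCH2CH3: ester, 1 C=O (running total 8).

8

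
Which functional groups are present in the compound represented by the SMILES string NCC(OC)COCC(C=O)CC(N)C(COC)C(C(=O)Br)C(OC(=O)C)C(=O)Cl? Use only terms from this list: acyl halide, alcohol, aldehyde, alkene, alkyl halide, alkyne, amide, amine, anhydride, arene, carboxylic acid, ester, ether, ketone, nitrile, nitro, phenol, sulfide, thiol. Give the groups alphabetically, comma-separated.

acyl halide, aldehyde, amine, ester, ether

Working along the chain:
  H2NCH2: –NH2 on an sp³ carbon with no adjacent C=O → amine.
  CH(OCH3): pendant –OCH3: C–O–C with sp³ C, no adjacent C=O → ether.
  CH2OCH2: C–O–C with sp³ carbons on both sides and no adjacent C=O → ether.
  CH(CHO): pendant –CHO: carbonyl C bonded to C and H → aldehyde.
  CH(NH2): –NH2 on an sp³ carbon with no adjacent C=O → amine.
  CH(CH2OCH3): pendant –CH2OCH3: C–O–C linkage → ether.
  CH(COBr): pendant –C(=O)X: carbonyl C bonded to C and halogen → acyl halide.
  CH(OCOCH3): pendant –OC(=O)CH3: an acyloxy group → ester.
  COCl: –C(=O)Cl: carbonyl C bonded to C and to a halogen → acyl halide (not alkyl halide).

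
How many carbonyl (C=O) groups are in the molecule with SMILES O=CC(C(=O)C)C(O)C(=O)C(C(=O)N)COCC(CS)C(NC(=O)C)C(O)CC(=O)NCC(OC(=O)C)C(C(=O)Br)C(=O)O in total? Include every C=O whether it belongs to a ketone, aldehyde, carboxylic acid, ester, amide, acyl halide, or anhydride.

9

OHC: aldehyde, 1 C=O (running total 1).
CH(COCH3): ketone, 1 C=O (running total 2).
CO: ketone, 1 C=O (running total 3).
CH(CONH2): amide, 1 C=O (running total 4).
CH(NHCOCH3): amide, 1 C=O (running total 5).
CH2CONHCH2: amide, 1 C=O (running total 6).
CH(OCOCH3): ester, 1 C=O (running total 7).
CH(COBr): acyl halide, 1 C=O (running total 8).
COOH: carboxylic acid, 1 C=O (running total 9).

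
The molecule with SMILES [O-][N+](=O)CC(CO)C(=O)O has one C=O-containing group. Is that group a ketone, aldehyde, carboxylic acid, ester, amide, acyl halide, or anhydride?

carboxylic acid

The carbonyl is in the COOH segment: –COOH: carbonyl C bonded to –OH and C → carboxylic acid (the –OH is not a separate alcohol).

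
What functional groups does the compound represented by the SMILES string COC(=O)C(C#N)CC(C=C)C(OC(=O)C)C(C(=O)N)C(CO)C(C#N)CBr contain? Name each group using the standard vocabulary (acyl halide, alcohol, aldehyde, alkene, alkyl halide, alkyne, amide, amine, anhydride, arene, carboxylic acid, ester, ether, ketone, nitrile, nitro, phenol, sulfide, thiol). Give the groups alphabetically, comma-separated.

alcohol, alkene, alkyl halide, amide, ester, nitrile

Working along the chain:
  CH3OOC: CH3O–C(=O)–: carbonyl C bonded to C and to –OCH3 → ester (not ketone + ether).
  CH(CN): pendant –C≡N: nitrile.
  CH(CH=CH2): pendant –CH=CH2: C=C double bond → alkene.
  CH(OCOCH3): pendant –OC(=O)CH3: an acyloxy group → ester.
  CH(CONH2): pendant –CONH2: carbonyl C bonded to C and N → amide.
  CH(CH2OH): pendant –CH2OH on an sp³ backbone C → alcohol.
  CH(CN): pendant –C≡N: nitrile.
  CH2Br: halogen on an sp³ carbon → alkyl halide.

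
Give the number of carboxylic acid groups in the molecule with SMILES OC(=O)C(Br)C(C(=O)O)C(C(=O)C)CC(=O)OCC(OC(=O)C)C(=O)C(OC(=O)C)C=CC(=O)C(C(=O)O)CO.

3

Taking each segment in turn:
  HOOC: –COOH: carbonyl C bonded to –OH and C → carboxylic acid (the –OH is not a separate alcohol).
  CH(Br): halogen on an sp³ carbon → alkyl halide.
  CH(COOH): pendant –COOH: carbonyl C bonded to C and –OH → carboxylic acid.
  CH(COCH3): pendant –COCH3: carbonyl C bonded to two carbons → ketone.
  CH2COOCH2: –C(=O)–O–C with C on the carbonyl side → ester.
  CH(OCOCH3): pendant –OC(=O)CH3: an acyloxy group → ester.
  CO: –C(=O)– with carbon on both sides → ketone.
  CH(OCOCH3): pendant –OC(=O)CH3: an acyloxy group → ester.
  CH=CH: C=C double bond → alkene.
  CO: –C(=O)– with carbon on both sides → ketone.
  CH(COOH): pendant –COOH: carbonyl C bonded to C and –OH → carboxylic acid.
  CH2OH: –OH on an sp³ carbon → alcohol.
Carboxylic acid appears at: HOOC, CH(COOH), CH(COOH) → 3.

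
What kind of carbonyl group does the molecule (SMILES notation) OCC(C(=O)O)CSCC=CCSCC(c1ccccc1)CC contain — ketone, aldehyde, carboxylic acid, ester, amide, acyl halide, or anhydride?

The carbonyl is in the CH(COOH) segment: pendant –COOH: carbonyl C bonded to C and –OH → carboxylic acid.

carboxylic acid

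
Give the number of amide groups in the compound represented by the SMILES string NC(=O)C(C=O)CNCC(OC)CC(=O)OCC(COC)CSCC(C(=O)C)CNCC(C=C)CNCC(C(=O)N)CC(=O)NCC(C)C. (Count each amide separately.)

–C(=O)NH2: carbonyl C bonded to C and to N → amide (the N is not a separate amine).
pendant –CHO: carbonyl C bonded to C and H → aldehyde.
C–N–C with sp³ carbons and no adjacent C=O → amine (secondary).
pendant –OCH3: C–O–C with sp³ C, no adjacent C=O → ether.
–C(=O)–O–C with C on the carbonyl side → ester.
pendant –CH2OCH3: C–O–C linkage → ether.
C–S–C linkage → sulfide (thioether).
pendant –COCH3: carbonyl C bonded to two carbons → ketone.
C–N–C with sp³ carbons and no adjacent C=O → amine (secondary).
pendant –CH=CH2: C=C double bond → alkene.
C–N–C with sp³ carbons and no adjacent C=O → amine (secondary).
pendant –CONH2: carbonyl C bonded to C and N → amide.
–C(=O)–N– linkage → amide (the N is not an amine).
Amide appears at: H2NCO, CH(CONH2), CH2CONHCH2 → 3.

3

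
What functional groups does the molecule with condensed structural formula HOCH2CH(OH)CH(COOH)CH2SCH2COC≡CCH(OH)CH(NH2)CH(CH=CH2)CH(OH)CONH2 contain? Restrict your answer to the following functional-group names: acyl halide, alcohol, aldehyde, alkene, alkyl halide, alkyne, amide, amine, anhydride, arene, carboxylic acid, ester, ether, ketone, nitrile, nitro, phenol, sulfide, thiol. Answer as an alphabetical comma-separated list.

HO– on an sp³ carbon → alcohol.
–OH on an sp³ carbon → alcohol (secondary).
pendant –COOH: carbonyl C bonded to C and –OH → carboxylic acid.
C–S–C linkage → sulfide (thioether).
–C(=O)– with carbon on both sides → ketone.
C≡C triple bond → alkyne.
–OH on an sp³ carbon → alcohol (secondary).
–NH2 on an sp³ carbon with no adjacent C=O → amine.
pendant –CH=CH2: C=C double bond → alkene.
–OH on an sp³ carbon → alcohol (secondary).
–C(=O)NH2: carbonyl C bonded to C and to N → amide (the N is not a separate amine).

alcohol, alkene, alkyne, amide, amine, carboxylic acid, ketone, sulfide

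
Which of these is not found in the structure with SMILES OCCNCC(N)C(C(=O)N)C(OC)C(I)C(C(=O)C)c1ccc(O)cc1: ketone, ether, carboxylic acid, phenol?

ether: present (CH(OCH3) — pendant –OCH3: C–O–C with sp³ C, no adjacent C=O → ether).
ketone: present (CH(COCH3) — pendant –COCH3: carbonyl C bonded to two carbons → ketone).
phenol: present (C6H4OH — –OH attached directly to an aromatic ring → phenol (not alcohol); the ring itself is an arene).
carboxylic acid: absent. In CH(CONH2), the carbonyl is bonded to nitrogen, not to –OH; that is an amide.

carboxylic acid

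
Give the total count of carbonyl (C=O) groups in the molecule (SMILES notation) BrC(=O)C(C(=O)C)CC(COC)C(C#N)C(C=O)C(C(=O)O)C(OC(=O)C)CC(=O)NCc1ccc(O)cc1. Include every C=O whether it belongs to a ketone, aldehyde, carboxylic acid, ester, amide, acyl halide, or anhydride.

6

BrCO: acyl halide, 1 C=O (running total 1).
CH(COCH3): ketone, 1 C=O (running total 2).
CH(CHO): aldehyde, 1 C=O (running total 3).
CH(COOH): carboxylic acid, 1 C=O (running total 4).
CH(OCOCH3): ester, 1 C=O (running total 5).
CH2CONHCH2: amide, 1 C=O (running total 6).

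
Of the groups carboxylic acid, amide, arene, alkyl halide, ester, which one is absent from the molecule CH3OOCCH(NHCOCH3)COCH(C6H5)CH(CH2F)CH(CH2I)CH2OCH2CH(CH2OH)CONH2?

carboxylic acid

alkyl halide: present (CH(CH2F) — pendant –CH2X: halogen on sp³ carbon → alkyl halide).
amide: present (CH(NHCOCH3) — pendant –NHC(=O)CH3: N bonded to a carbonyl → amide (not amine)).
arene: present (CH(C6H5) — pendant –C6H5: benzene ring → arene).
ester: present (CH3OOC — CH3O–C(=O)–: carbonyl C bonded to C and to –OCH3 → ester (not ketone + ether)).
carboxylic acid: absent. In CH3OOC, the acyl oxygen is bonded to carbon (–O–C), not to H, so this is an ester. In each of CH(NHCOCH3) and CONH2, the carbonyl is bonded to nitrogen, not to –OH; that is an amide.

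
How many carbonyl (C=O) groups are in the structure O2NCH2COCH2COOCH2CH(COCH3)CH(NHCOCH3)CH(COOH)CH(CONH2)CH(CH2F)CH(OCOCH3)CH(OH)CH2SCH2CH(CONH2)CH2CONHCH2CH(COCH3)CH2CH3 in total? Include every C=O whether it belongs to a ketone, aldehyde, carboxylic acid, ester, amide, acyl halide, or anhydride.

10

CO: ketone, 1 C=O (running total 1).
CH2COOCH2: ester, 1 C=O (running total 2).
CH(COCH3): ketone, 1 C=O (running total 3).
CH(NHCOCH3): amide, 1 C=O (running total 4).
CH(COOH): carboxylic acid, 1 C=O (running total 5).
CH(CONH2): amide, 1 C=O (running total 6).
CH(OCOCH3): ester, 1 C=O (running total 7).
CH(CONH2): amide, 1 C=O (running total 8).
CH2CONHCH2: amide, 1 C=O (running total 9).
CH(COCH3): ketone, 1 C=O (running total 10).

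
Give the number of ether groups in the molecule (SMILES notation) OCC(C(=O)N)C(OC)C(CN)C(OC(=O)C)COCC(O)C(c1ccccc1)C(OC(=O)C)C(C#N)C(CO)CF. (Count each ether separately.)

2

HO– on an sp³ carbon → alcohol.
pendant –CONH2: carbonyl C bonded to C and N → amide.
pendant –OCH3: C–O–C with sp³ C, no adjacent C=O → ether.
pendant –CH2NH2: N on sp³ C, no adjacent C=O → amine.
pendant –OC(=O)CH3: an acyloxy group → ester.
C–O–C with sp³ carbons on both sides and no adjacent C=O → ether.
–OH on an sp³ carbon → alcohol (secondary).
pendant –C6H5: benzene ring → arene.
pendant –OC(=O)CH3: an acyloxy group → ester.
pendant –C≡N: nitrile.
pendant –CH2OH on an sp³ backbone C → alcohol.
halogen on an sp³ carbon → alkyl halide.
Ether appears at: CH(OCH3), CH2OCH2 → 2.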